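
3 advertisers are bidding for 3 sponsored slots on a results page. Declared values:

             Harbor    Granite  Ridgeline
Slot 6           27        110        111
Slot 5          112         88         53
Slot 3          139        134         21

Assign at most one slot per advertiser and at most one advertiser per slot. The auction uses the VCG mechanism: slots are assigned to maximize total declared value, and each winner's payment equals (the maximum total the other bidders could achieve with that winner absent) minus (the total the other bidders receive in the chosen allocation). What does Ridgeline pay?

Ridgeline pays $3.

Efficient allocation: Harbor→Slot 5 ($112), Granite→Slot 3 ($134), Ridgeline→Slot 6 ($111); total welfare W = $357.
Ridgeline receives Slot 6 at value $111, so the others get W − 111 = $246.
Without Ridgeline: best allocation of the remaining 2 bidders over all 3 slots is Harbor→Slot 3 ($139), Granite→Slot 6 ($110), total $249.
VCG payment = (others' best without Ridgeline) − (others' welfare with Ridgeline) = 249 − 246 = $3.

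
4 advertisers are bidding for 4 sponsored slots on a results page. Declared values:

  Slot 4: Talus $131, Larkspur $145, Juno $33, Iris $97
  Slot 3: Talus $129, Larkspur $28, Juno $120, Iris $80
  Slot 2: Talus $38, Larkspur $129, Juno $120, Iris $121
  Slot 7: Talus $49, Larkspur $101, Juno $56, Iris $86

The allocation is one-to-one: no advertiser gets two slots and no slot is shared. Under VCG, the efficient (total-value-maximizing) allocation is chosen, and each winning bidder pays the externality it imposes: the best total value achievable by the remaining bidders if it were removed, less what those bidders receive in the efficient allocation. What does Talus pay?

Talus pays $35.

Efficient allocation: Talus→Slot 3 ($129), Larkspur→Slot 4 ($145), Juno→Slot 2 ($120), Iris→Slot 7 ($86); total welfare W = $480.
Talus receives Slot 3 at value $129, so the others get W − 129 = $351.
Without Talus: best allocation of the remaining 3 bidders over all 4 slots is Larkspur→Slot 4 ($145), Juno→Slot 3 ($120), Iris→Slot 2 ($121), total $386.
VCG payment = (others' best without Talus) − (others' welfare with Talus) = 386 − 351 = $35.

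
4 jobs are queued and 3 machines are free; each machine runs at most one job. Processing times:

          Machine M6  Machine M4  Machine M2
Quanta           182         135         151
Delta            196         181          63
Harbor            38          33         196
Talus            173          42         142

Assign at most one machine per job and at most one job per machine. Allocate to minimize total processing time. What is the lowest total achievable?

Min total: 143 min

Optimal: Harbor→Machine M6 (38 min), Talus→Machine M4 (42 min), Delta→Machine M2 (63 min) — total 38+42+63 = 143 min.
Swapping Harbor↔Talus (Harbor→Machine M4 33 min, Talus→Machine M6 173 min) adds 126.
No other one-to-one assignment undercuts 143 min.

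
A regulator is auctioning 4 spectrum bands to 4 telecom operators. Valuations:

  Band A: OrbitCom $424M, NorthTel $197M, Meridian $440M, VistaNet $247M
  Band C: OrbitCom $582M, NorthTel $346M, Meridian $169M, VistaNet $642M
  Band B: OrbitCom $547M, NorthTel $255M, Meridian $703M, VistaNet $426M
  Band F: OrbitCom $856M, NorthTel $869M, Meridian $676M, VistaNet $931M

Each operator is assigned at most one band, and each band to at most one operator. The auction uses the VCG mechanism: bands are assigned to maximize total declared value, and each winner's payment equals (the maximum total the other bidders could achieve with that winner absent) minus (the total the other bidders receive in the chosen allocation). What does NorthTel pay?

NorthTel pays $447M.

Efficient allocation: OrbitCom→Band A ($424M), NorthTel→Band F ($869M), Meridian→Band B ($703M), VistaNet→Band C ($642M); total welfare W = $2638M.
NorthTel receives Band F at value $869M, so the others get W − 869 = $1769M.
Without NorthTel: best allocation of the remaining 3 bidders over all 4 bands is OrbitCom→Band C ($582M), Meridian→Band B ($703M), VistaNet→Band F ($931M), total $2216M.
VCG payment = (others' best without NorthTel) − (others' welfare with NorthTel) = 2216 − 1769 = $447M.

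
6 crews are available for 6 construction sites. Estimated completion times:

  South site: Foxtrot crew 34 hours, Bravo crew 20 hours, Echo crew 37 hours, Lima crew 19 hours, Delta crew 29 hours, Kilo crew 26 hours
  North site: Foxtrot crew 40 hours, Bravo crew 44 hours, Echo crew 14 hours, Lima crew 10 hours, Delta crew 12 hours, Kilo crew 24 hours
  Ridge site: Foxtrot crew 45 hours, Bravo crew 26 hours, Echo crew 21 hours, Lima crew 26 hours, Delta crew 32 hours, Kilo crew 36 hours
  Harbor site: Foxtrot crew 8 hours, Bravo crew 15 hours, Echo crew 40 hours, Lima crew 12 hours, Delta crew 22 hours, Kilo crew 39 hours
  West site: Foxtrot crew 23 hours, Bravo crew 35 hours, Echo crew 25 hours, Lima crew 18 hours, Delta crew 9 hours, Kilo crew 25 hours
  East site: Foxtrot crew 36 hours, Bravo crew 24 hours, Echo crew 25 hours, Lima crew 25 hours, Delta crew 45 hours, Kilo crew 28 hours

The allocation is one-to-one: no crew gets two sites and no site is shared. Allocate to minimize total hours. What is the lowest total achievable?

Optimal: Foxtrot crew→Harbor site (8 hours), Bravo crew→South site (20 hours), Echo crew→Ridge site (21 hours), Lima crew→North site (10 hours), Delta crew→West site (9 hours), Kilo crew→East site (28 hours) — total 8+20+21+10+9+28 = 96 hours.
Column-greedy (each site in turn goes to its cheapest remaining crew) gives 109 hours, worse by 13.
Next-best assignment: Foxtrot crew→Harbor site, Bravo crew→East site, Echo crew→Ridge site, Lima crew→North site, Delta crew→West site, Kilo crew→South site = 98 hours.
No other one-to-one assignment undercuts 96 hours.

Min total: 96 hours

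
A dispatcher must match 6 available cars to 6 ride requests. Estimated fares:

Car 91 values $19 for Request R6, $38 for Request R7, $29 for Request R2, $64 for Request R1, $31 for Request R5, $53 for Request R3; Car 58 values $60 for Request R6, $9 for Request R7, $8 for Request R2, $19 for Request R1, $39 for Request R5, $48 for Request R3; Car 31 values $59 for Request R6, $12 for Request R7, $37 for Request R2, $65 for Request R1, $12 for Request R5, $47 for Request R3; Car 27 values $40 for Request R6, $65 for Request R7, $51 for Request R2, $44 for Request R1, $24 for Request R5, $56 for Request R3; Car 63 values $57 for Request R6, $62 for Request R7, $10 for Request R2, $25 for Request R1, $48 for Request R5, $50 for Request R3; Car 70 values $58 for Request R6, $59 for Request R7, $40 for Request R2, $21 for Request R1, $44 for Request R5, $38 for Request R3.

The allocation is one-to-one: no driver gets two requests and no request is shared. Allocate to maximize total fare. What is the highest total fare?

This is the linear assignment problem.
Optimal: Car 91→Request R3 ($53), Car 58→Request R6 ($60), Car 31→Request R1 ($65), Car 27→Request R2 ($51), Car 63→Request R5 ($48), Car 70→Request R7 ($59) — total 53+60+65+51+48+59 = $336.
Max-entry greedy (repeatedly take the single best remaining cell) gives $331, worse by 5.
Next-best assignment: Car 91→Request R3, Car 58→Request R6, Car 31→Request R1, Car 27→Request R2, Car 63→Request R7, Car 70→Request R5 = $335.
No other one-to-one assignment exceeds $336.

Maximum total: $336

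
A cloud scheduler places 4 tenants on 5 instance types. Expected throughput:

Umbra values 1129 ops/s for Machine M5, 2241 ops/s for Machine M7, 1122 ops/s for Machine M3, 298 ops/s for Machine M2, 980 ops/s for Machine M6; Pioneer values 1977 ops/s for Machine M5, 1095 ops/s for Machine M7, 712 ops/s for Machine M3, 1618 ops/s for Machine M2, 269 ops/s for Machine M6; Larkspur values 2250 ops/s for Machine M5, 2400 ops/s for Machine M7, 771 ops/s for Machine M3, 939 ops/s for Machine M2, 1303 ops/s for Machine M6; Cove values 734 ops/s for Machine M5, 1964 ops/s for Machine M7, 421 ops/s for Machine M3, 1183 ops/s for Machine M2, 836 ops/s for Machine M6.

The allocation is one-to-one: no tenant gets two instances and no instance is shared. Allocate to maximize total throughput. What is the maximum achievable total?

This is the linear assignment problem.
Optimal: Umbra→Machine M3 (1122 ops/s), Pioneer→Machine M2 (1618 ops/s), Larkspur→Machine M5 (2250 ops/s), Cove→Machine M7 (1964 ops/s) — total 1122+1618+2250+1964 = 6954 ops/s.
Column-greedy (each instance in turn goes to its best remaining tenant) gives 6386 ops/s, worse by 568.
Next-best assignment: Umbra→Machine M7, Pioneer→Machine M2, Larkspur→Machine M5, Cove→Machine M6 = 6945 ops/s.
Every other assignment is strictly worse.

Maximum total: 6954 ops/s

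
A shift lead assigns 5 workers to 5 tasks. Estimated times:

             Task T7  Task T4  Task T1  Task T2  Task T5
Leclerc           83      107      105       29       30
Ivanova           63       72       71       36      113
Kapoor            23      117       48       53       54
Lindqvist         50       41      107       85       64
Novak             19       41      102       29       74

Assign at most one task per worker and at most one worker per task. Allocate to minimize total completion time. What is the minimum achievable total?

Optimal: Leclerc→Task T5 (30 min), Ivanova→Task T2 (36 min), Kapoor→Task T1 (48 min), Lindqvist→Task T4 (41 min), Novak→Task T7 (19 min) — total 30+36+48+41+19 = 174 min.
Row-greedy (each worker in turn takes its cheapest remaining task) gives 255 min, worse by 81.
Checked against all permutations: 174 min is optimal.

Min total: 174 min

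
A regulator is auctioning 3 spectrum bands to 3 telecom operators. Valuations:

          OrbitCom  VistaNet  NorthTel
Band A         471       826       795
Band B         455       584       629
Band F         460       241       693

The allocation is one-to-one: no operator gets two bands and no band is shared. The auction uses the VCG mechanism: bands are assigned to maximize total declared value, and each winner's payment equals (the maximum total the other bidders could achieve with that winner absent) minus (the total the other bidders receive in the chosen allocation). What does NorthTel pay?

Efficient allocation: OrbitCom→Band B ($455M), VistaNet→Band A ($826M), NorthTel→Band F ($693M); total welfare W = $1974M.
NorthTel receives Band F at value $693M, so the others get W − 693 = $1281M.
Without NorthTel: best allocation of the remaining 2 bidders over all 3 bands is OrbitCom→Band F ($460M), VistaNet→Band A ($826M), total $1286M.
VCG payment = (others' best without NorthTel) − (others' welfare with NorthTel) = 1286 − 1281 = $5M.

NorthTel pays $5M.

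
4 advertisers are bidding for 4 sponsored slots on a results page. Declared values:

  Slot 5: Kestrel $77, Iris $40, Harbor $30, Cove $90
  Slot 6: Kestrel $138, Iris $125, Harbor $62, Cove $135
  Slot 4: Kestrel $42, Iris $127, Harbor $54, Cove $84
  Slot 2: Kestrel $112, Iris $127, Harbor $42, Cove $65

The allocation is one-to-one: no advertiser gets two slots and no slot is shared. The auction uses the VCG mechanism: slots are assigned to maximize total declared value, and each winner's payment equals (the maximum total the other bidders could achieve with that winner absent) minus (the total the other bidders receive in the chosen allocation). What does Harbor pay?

Efficient allocation: Kestrel→Slot 6 ($138), Iris→Slot 2 ($127), Harbor→Slot 4 ($54), Cove→Slot 5 ($90); total welfare W = $409.
Harbor receives Slot 4 at value $54, so the others get W − 54 = $355.
Without Harbor: best allocation of the remaining 3 bidders over all 4 slots is Kestrel→Slot 2 ($112), Iris→Slot 4 ($127), Cove→Slot 6 ($135), total $374.
VCG payment = (others' best without Harbor) − (others' welfare with Harbor) = 374 − 355 = $19.

Harbor pays $19.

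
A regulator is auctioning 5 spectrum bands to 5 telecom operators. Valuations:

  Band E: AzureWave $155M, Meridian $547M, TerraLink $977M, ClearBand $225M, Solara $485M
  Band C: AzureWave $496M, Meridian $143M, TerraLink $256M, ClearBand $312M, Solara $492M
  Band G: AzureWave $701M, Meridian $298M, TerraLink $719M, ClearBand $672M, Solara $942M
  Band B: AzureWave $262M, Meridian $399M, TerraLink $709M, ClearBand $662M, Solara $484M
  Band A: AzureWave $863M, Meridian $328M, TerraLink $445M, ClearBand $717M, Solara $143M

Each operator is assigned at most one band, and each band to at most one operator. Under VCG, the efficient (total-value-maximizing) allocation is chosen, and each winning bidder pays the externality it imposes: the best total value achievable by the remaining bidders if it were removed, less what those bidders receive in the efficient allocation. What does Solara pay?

Efficient allocation: AzureWave→Band A ($863M), Meridian→Band C ($143M), TerraLink→Band E ($977M), ClearBand→Band B ($662M), Solara→Band G ($942M); total welfare W = $3587M.
Solara receives Band G at value $942M, so the others get W − 942 = $2645M.
Without Solara: best allocation of the remaining 4 bidders over all 5 bands is AzureWave→Band A ($863M), Meridian→Band B ($399M), TerraLink→Band E ($977M), ClearBand→Band G ($672M), total $2911M.
VCG payment = (others' best without Solara) − (others' welfare with Solara) = 2911 − 2645 = $266M.

Solara pays $266M.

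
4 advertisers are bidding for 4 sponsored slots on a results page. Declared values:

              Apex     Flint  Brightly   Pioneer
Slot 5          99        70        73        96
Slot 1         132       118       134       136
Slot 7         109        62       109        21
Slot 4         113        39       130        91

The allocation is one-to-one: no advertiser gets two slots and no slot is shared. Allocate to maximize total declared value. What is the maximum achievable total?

Optimal: Apex→Slot 7 ($109), Flint→Slot 1 ($118), Brightly→Slot 4 ($130), Pioneer→Slot 5 ($96) — total 109+118+130+96 = $453.
Next-best assignment: Apex→Slot 7, Flint→Slot 5, Brightly→Slot 4, Pioneer→Slot 1 = $445.
Swapping Apex↔Flint (Apex→Slot 1 $132, Flint→Slot 7 $62) loses 33.
Every other assignment is strictly worse.

Maximum total: $453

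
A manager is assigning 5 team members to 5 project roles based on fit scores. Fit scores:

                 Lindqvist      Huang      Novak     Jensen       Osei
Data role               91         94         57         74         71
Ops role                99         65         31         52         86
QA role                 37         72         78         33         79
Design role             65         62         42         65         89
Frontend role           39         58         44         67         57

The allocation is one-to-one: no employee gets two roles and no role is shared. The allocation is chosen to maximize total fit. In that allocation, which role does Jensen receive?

Jensen receives Frontend role.

Optimal: Lindqvist→Ops role (99 pts), Huang→Data role (94 pts), Novak→QA role (78 pts), Jensen→Frontend role (67 pts), Osei→Design role (89 pts) — total 99+94+78+67+89 = 427 pts.
Column-greedy (each role in turn goes to its best remaining employee) gives 381 pts, worse by 46.
Next-best assignment: Lindqvist→Ops role, Huang→Frontend role, Novak→QA role, Jensen→Data role, Osei→Design role = 398 pts.
Every other assignment is strictly worse.
Jensen's own top role is Data role (74 pts), but forcing Jensen→Data role and reassigning the rest optimally gives only 398 pts — worse by 29.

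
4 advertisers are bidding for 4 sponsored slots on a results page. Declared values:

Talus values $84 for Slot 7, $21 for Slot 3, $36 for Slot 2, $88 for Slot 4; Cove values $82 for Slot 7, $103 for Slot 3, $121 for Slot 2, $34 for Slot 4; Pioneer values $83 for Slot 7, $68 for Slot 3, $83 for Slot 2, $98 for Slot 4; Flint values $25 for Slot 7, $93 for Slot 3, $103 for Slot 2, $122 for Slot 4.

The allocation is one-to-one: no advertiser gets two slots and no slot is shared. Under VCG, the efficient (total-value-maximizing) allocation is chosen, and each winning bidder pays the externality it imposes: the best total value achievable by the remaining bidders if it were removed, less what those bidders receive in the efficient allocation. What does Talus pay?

Efficient allocation: Talus→Slot 7 ($84), Cove→Slot 2 ($121), Pioneer→Slot 4 ($98), Flint→Slot 3 ($93); total welfare W = $396.
Talus receives Slot 7 at value $84, so the others get W − 84 = $312.
Without Talus: best allocation of the remaining 3 bidders over all 4 slots is Cove→Slot 2 ($121), Pioneer→Slot 7 ($83), Flint→Slot 4 ($122), total $326.
VCG payment = (others' best without Talus) − (others' welfare with Talus) = 326 − 312 = $14.

Talus pays $14.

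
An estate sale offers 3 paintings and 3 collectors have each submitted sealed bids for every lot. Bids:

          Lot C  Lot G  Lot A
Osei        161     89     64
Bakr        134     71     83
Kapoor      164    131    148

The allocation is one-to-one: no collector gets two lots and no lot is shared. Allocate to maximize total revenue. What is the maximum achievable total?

Maximum total: $380

This is a one-to-one assignment (maximum-weight bipartite matching).
Optimal: Osei→Lot C ($161), Bakr→Lot G ($71), Kapoor→Lot A ($148) — total 161+71+148 = $380.
Next-best assignment: Osei→Lot C, Bakr→Lot A, Kapoor→Lot G = $375.
Every other assignment is strictly worse.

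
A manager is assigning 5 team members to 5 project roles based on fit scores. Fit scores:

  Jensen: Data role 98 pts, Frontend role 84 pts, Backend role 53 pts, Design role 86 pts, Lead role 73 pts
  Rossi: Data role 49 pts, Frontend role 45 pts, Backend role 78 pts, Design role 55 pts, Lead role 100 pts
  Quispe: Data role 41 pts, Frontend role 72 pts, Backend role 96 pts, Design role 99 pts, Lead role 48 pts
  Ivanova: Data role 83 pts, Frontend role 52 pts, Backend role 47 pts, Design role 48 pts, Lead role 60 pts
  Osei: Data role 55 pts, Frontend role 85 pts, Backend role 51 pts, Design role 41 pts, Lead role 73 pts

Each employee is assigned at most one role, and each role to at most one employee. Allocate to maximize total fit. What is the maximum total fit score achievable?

Optimal: Jensen→Design role (86 pts), Rossi→Lead role (100 pts), Quispe→Backend role (96 pts), Ivanova→Data role (83 pts), Osei→Frontend role (85 pts) — total 86+100+96+83+85 = 450 pts.
Column-greedy (each role in turn goes to its best remaining employee) gives 394 pts, worse by 56.
Next-best assignment: Jensen→Data role, Rossi→Lead role, Quispe→Design role, Ivanova→Backend role, Osei→Frontend role = 429 pts.
Every other assignment is strictly worse.

Maximum total: 450 pts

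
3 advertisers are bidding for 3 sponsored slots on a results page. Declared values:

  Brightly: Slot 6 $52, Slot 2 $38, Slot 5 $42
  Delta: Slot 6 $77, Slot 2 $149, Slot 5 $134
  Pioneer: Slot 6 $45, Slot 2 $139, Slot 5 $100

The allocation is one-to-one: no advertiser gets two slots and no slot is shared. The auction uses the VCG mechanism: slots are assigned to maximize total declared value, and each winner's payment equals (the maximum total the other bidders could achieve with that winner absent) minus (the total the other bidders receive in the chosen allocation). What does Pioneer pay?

Pioneer pays $15.

Efficient allocation: Brightly→Slot 6 ($52), Delta→Slot 5 ($134), Pioneer→Slot 2 ($139); total welfare W = $325.
Pioneer receives Slot 2 at value $139, so the others get W − 139 = $186.
Without Pioneer: best allocation of the remaining 2 bidders over all 3 slots is Brightly→Slot 6 ($52), Delta→Slot 2 ($149), total $201.
VCG payment = (others' best without Pioneer) − (others' welfare with Pioneer) = 201 − 186 = $15.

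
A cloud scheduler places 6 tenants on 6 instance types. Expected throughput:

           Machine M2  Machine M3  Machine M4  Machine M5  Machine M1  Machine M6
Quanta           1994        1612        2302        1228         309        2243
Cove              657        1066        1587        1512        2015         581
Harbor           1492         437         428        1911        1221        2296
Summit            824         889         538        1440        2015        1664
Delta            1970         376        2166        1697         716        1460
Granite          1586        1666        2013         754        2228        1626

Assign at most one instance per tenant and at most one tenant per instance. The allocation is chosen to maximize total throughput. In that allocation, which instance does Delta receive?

Delta receives Machine M2.

Optimal: Quanta→Machine M4 (2302 ops/s), Cove→Machine M5 (1512 ops/s), Harbor→Machine M6 (2296 ops/s), Summit→Machine M1 (2015 ops/s), Delta→Machine M2 (1970 ops/s), Granite→Machine M3 (1666 ops/s) — total 2302+1512+2296+2015+1970+1666 = 11761 ops/s.
Row-greedy (each tenant in turn takes its best remaining instance) gives 11689 ops/s, worse by 72.
Delta's own top instance is Machine M4 (2166 ops/s), but forcing Delta→Machine M4 and reassigning the rest optimally gives only 11649 ops/s — worse by 112.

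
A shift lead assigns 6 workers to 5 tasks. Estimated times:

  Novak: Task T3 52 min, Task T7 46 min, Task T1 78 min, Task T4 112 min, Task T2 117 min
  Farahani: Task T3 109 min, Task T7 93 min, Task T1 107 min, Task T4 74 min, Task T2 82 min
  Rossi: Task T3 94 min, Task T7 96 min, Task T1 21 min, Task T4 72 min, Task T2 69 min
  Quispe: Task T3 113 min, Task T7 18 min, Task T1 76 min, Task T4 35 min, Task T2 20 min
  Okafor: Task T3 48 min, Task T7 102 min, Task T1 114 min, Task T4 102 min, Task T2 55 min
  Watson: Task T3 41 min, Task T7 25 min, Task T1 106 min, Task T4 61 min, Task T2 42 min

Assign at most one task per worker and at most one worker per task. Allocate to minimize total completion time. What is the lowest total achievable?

Minimum total: 188 min

Treat this as an assignment problem: match each worker to one task.
Optimal: Novak→Task T3 (52 min), Watson→Task T7 (25 min), Rossi→Task T1 (21 min), Quispe→Task T4 (35 min), Okafor→Task T2 (55 min) — total 52+25+21+35+55 = 188 min.
Min-entry greedy (repeatedly take the single cheapest remaining cell) gives 209 min, worse by 21.
No other one-to-one assignment undercuts 188 min.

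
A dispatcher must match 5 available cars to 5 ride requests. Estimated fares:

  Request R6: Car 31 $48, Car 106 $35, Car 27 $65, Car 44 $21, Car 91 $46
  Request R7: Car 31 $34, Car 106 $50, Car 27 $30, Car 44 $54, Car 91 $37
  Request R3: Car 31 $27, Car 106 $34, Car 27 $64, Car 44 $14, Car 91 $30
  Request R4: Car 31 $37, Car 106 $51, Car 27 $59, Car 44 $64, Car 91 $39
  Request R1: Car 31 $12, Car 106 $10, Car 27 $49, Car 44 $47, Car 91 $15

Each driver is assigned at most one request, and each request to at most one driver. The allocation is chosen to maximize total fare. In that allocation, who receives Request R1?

Optimal: Car 31→Request R6 ($48), Car 106→Request R7 ($50), Car 27→Request R3 ($64), Car 44→Request R1 ($47), Car 91→Request R4 ($39) — total 48+50+64+47+39 = $248.
Column-greedy (each request in turn goes to its best remaining driver) gives $204, worse by 44.
No other one-to-one assignment exceeds $248.
Car 44's own top request is Request R4 ($64), but forcing Car 44→Request R4 and reassigning the rest optimally gives only $241 — worse by 7.

Car 44 receives Request R1.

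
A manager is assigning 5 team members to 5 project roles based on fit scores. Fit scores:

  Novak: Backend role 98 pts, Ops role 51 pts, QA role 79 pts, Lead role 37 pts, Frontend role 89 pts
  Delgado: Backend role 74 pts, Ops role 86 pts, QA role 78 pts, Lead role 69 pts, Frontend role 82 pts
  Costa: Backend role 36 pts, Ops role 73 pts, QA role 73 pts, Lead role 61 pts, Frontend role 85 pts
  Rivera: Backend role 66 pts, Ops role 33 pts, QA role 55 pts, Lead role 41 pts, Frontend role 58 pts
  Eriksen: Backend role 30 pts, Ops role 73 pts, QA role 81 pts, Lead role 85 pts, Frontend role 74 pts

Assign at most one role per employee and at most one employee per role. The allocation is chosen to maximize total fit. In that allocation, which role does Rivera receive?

Treat this as an assignment problem: match each employee to one role.
Optimal: Novak→Backend role (98 pts), Delgado→Ops role (86 pts), Costa→Frontend role (85 pts), Rivera→QA role (55 pts), Eriksen→Lead role (85 pts) — total 98+86+85+55+85 = 409 pts.
Column-greedy (each role in turn goes to its best remaining employee) gives 384 pts, worse by 25.
Next-best assignment: Novak→QA role, Delgado→Ops role, Costa→Frontend role, Rivera→Backend role, Eriksen→Lead role = 401 pts.
No other one-to-one assignment exceeds 409 pts.
Rivera's own top role is Backend role (66 pts), but forcing Rivera→Backend role and reassigning the rest optimally gives only 401 pts — worse by 8.

Rivera receives QA role.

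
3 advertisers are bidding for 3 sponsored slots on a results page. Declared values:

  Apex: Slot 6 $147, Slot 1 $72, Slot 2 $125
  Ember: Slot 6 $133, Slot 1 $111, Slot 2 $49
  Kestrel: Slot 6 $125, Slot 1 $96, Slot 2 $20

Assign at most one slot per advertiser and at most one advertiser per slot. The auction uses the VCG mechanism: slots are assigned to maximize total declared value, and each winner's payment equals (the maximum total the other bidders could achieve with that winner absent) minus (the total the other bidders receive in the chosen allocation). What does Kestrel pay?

Kestrel pays $22.

Efficient allocation: Apex→Slot 2 ($125), Ember→Slot 1 ($111), Kestrel→Slot 6 ($125); total welfare W = $361.
Kestrel receives Slot 6 at value $125, so the others get W − 125 = $236.
Without Kestrel: best allocation of the remaining 2 bidders over all 3 slots is Apex→Slot 6 ($147), Ember→Slot 1 ($111), total $258.
VCG payment = (others' best without Kestrel) − (others' welfare with Kestrel) = 258 − 236 = $22.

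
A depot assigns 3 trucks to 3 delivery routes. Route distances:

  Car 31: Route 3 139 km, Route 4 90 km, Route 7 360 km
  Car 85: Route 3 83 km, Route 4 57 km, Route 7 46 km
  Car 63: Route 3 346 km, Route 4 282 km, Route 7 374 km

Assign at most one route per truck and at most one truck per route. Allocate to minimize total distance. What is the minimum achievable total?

Optimal: Car 31→Route 3 (139 km), Car 85→Route 7 (46 km), Car 63→Route 4 (282 km) — total 139+46+282 = 467 km.
Min-entry greedy (repeatedly take the single cheapest remaining cell) gives 482 km, worse by 15.
Next-best assignment: Car 31→Route 4, Car 85→Route 7, Car 63→Route 3 = 482 km.
Every other assignment is strictly worse.

Min total: 467 km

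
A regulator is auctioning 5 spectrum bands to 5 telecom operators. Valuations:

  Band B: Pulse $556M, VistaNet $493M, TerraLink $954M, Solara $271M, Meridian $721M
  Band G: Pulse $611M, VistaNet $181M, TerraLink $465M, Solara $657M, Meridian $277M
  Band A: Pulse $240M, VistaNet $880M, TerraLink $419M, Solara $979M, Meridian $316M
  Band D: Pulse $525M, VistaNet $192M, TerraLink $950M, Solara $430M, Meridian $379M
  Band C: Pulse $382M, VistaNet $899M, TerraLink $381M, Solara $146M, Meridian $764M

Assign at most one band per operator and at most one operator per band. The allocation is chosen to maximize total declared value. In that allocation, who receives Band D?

Optimal: Pulse→Band G ($611M), VistaNet→Band C ($899M), TerraLink→Band D ($950M), Solara→Band A ($979M), Meridian→Band B ($721M) — total 611+899+950+979+721 = $4160M.
Max-entry greedy (repeatedly take the single best remaining cell) gives $3822M, worse by 338.
TerraLink's own top band is Band B ($954M), but forcing TerraLink→Band B and reassigning the rest optimally gives only $3822M — worse by 338.

TerraLink receives Band D.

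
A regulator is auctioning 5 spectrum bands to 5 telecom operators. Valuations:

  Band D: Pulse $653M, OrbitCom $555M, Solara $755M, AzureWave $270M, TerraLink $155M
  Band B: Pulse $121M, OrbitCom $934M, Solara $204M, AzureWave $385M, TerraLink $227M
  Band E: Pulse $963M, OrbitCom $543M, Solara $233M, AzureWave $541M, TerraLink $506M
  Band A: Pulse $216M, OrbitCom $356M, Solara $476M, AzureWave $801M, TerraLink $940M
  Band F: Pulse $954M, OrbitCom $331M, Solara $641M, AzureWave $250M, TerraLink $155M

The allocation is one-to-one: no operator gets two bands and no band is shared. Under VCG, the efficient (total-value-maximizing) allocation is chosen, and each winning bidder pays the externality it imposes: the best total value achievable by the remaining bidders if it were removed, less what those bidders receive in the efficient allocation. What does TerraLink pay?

TerraLink pays $269M.

Efficient allocation: Pulse→Band F ($954M), OrbitCom→Band B ($934M), Solara→Band D ($755M), AzureWave→Band E ($541M), TerraLink→Band A ($940M); total welfare W = $4124M.
TerraLink receives Band A at value $940M, so the others get W − 940 = $3184M.
Without TerraLink: best allocation of the remaining 4 bidders over all 5 bands is Pulse→Band E ($963M), OrbitCom→Band B ($934M), Solara→Band D ($755M), AzureWave→Band A ($801M), total $3453M.
VCG payment = (others' best without TerraLink) − (others' welfare with TerraLink) = 3453 − 3184 = $269M.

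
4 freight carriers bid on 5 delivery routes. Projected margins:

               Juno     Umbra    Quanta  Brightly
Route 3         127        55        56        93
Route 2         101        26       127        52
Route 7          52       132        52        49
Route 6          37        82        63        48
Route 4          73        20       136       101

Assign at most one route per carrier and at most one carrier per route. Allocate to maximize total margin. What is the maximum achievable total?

Optimal: Juno→Route 3 ($127k), Umbra→Route 7 ($132k), Quanta→Route 2 ($127k), Brightly→Route 4 ($101k) — total 127+132+127+101 = $487k.
Swapping Juno↔Quanta (Juno→Route 2 $101k, Quanta→Route 3 $56k) loses 97.

Max total: $487k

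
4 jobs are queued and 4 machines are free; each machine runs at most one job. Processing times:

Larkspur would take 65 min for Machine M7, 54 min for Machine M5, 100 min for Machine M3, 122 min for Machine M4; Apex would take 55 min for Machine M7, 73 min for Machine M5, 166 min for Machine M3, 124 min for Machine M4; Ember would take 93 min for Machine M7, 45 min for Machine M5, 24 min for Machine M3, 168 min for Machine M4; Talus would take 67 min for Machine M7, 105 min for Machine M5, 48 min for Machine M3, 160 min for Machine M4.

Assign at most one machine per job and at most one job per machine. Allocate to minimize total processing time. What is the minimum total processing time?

Optimal: Larkspur→Machine M5 (54 min), Apex→Machine M4 (124 min), Ember→Machine M3 (24 min), Talus→Machine M7 (67 min) — total 54+124+24+67 = 269 min.
Min-entry greedy (repeatedly take the single cheapest remaining cell) gives 293 min, worse by 24.
Next-best assignment: Larkspur→Machine M4, Apex→Machine M7, Ember→Machine M5, Talus→Machine M3 = 270 min.
Checked against all permutations: 269 min is optimal.

Minimum total: 269 min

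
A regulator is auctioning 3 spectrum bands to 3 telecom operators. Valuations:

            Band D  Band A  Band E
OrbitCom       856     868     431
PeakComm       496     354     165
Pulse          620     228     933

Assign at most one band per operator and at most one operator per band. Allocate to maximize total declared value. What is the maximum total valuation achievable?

Max total: $2297M

This is a one-to-one assignment (maximum-weight bipartite matching).
Optimal: OrbitCom→Band A ($868M), PeakComm→Band D ($496M), Pulse→Band E ($933M) — total 868+496+933 = $2297M.
Column-greedy (each band in turn goes to its best remaining operator) gives $2143M, worse by 154.
Next-best assignment: OrbitCom→Band D, PeakComm→Band A, Pulse→Band E = $2143M.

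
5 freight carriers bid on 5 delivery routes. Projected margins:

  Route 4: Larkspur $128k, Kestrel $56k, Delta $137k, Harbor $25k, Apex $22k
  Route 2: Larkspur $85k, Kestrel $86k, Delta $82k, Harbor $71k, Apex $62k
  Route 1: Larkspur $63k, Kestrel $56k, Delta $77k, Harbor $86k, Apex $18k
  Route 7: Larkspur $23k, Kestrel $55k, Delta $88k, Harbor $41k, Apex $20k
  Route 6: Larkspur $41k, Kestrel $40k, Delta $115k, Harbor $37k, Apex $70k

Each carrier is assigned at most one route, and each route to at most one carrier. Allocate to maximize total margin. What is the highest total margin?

Maximum total: $458k

Treat this as an assignment problem: match each carrier to one route.
Optimal: Larkspur→Route 4 ($128k), Kestrel→Route 2 ($86k), Delta→Route 7 ($88k), Harbor→Route 1 ($86k), Apex→Route 6 ($70k) — total 128+86+88+86+70 = $458k.
Row-greedy (each carrier in turn takes its best remaining route) gives $435k, worse by 23.
Checked against all permutations: $458k is optimal.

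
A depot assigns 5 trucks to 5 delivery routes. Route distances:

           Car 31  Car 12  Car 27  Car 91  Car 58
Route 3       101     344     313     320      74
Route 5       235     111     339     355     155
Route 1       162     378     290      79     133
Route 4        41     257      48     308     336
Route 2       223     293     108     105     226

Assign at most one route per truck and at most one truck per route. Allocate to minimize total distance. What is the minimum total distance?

Minimum total: 413 km

Optimal: Car 31→Route 4 (41 km), Car 12→Route 5 (111 km), Car 27→Route 2 (108 km), Car 91→Route 1 (79 km), Car 58→Route 3 (74 km) — total 41+111+108+79+74 = 413 km.
Next-best assignment: Car 31→Route 3, Car 12→Route 5, Car 27→Route 4, Car 91→Route 2, Car 58→Route 1 = 498 km.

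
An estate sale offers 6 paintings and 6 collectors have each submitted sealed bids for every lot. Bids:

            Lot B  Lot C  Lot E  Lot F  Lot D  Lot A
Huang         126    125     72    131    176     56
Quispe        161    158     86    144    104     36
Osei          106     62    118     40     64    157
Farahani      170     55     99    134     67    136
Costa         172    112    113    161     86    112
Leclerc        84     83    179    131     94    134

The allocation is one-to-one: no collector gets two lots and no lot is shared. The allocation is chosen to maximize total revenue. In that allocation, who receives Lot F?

Optimal: Huang→Lot D ($176), Quispe→Lot C ($158), Osei→Lot A ($157), Farahani→Lot B ($170), Costa→Lot F ($161), Leclerc→Lot E ($179) — total 176+158+157+170+161+179 = $1001.
Max-entry greedy (repeatedly take the single best remaining cell) gives $976, worse by 25.
Costa's own top lot is Lot B ($172), but forcing Costa→Lot B and reassigning the rest optimally gives only $976 — worse by 25.

Costa receives Lot F.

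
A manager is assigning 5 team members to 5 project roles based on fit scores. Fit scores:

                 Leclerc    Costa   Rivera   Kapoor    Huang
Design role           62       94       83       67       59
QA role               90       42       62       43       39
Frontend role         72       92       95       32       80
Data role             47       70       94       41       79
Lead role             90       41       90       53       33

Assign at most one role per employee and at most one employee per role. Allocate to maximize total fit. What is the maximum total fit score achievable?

Maximum total: 418 pts

Optimal: Leclerc→QA role (90 pts), Costa→Frontend role (92 pts), Rivera→Lead role (90 pts), Kapoor→Design role (67 pts), Huang→Data role (79 pts) — total 90+92+90+67+79 = 418 pts.
Column-greedy (each role in turn goes to its best remaining employee) gives 411 pts, worse by 7.
Next-best assignment: Leclerc→QA role, Costa→Design role, Rivera→Frontend role, Kapoor→Lead role, Huang→Data role = 411 pts.
Swapping Kapoor↔Leclerc (Kapoor→QA role 43 pts, Leclerc→Design role 62 pts) loses 52.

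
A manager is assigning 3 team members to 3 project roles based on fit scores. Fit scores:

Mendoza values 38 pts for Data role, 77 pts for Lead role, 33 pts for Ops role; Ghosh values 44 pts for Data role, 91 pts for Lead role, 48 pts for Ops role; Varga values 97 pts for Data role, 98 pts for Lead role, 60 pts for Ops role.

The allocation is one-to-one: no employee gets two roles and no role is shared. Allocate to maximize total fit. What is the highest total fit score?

Optimal: Mendoza→Lead role (77 pts), Ghosh→Ops role (48 pts), Varga→Data role (97 pts) — total 77+48+97 = 222 pts.
Column-greedy (each role in turn goes to its best remaining employee) gives 221 pts, worse by 1.
Next-best assignment: Mendoza→Ops role, Ghosh→Lead role, Varga→Data role = 221 pts.

Max total: 222 pts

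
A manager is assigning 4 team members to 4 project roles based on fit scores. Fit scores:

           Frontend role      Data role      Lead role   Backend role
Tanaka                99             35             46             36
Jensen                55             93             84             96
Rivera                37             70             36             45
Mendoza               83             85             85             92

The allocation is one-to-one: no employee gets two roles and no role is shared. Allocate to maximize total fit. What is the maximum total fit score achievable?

Maximum total: 350 pts

Treat this as an assignment problem: match each employee to one role.
Optimal: Tanaka→Frontend role (99 pts), Jensen→Backend role (96 pts), Rivera→Data role (70 pts), Mendoza→Lead role (85 pts) — total 99+96+70+85 = 350 pts.
Column-greedy (each role in turn goes to its best remaining employee) gives 322 pts, worse by 28.
No other one-to-one assignment exceeds 350 pts.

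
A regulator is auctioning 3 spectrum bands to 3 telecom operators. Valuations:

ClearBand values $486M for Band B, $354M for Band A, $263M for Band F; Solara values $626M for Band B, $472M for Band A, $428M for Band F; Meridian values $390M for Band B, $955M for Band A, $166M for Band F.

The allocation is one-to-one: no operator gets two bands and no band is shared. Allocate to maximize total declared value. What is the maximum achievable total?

Optimal: ClearBand→Band B ($486M), Solara→Band F ($428M), Meridian→Band A ($955M) — total 486+428+955 = $1869M.
Row-greedy (each operator in turn takes its best remaining band) gives $1124M, worse by 745.
Next-best assignment: ClearBand→Band F, Solara→Band B, Meridian→Band A = $1844M.
Swapping Solara↔Meridian (Solara→Band A $472M, Meridian→Band F $166M) loses 745.
Every other assignment is strictly worse.

Max total: $1869M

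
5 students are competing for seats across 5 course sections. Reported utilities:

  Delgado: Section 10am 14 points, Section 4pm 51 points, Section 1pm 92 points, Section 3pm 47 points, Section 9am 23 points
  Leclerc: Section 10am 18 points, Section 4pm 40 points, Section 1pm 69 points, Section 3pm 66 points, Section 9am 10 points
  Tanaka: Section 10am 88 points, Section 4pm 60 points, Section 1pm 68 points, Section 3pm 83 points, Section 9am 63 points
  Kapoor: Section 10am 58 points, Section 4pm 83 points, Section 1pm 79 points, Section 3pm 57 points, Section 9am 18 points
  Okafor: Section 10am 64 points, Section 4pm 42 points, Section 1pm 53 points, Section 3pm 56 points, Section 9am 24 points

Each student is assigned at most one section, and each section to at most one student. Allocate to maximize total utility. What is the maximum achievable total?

Max total: 368 points

Optimal: Delgado→Section 1pm (92 points), Leclerc→Section 3pm (66 points), Tanaka→Section 9am (63 points), Kapoor→Section 4pm (83 points), Okafor→Section 10am (64 points) — total 92+66+63+83+64 = 368 points.
Row-greedy (each student in turn takes its best remaining section) gives 353 points, worse by 15.
Swapping Delgado↔Kapoor (Delgado→Section 4pm 51 points, Kapoor→Section 1pm 79 points) loses 45.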